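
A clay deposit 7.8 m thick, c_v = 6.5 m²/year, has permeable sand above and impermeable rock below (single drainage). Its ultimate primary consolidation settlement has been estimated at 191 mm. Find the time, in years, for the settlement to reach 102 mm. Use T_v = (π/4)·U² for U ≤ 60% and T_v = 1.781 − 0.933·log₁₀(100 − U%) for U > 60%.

t ≈ 2.1 years

Drainage path length: H_d = H = 7.8 m (single drainage).
U = S(t)/S_ult = 102/191 = 0.534.
U ≤ 60%: T_v = (π/4)·U² = (π/4)×0.53403² = 0.22399.
t = T_v·H_d²/c_v = 0.22399×7.8²/6.5 = 2.097 years.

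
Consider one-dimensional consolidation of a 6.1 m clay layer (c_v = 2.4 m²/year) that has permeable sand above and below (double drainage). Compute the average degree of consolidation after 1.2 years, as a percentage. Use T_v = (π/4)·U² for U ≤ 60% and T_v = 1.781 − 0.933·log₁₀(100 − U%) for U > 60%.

Drainage path length: H_d = H/2 = 3.05 m (double drainage).
T_v = c_v·t/H_d² = 2.4×1.2/3.05² = 0.30959.
T_v = 0.30959 corresponds to the U > 60% branch:
U = 1 − 10^((1.781 − T_v)/0.933)/100 = 0.6224

U ≈ 62.2 %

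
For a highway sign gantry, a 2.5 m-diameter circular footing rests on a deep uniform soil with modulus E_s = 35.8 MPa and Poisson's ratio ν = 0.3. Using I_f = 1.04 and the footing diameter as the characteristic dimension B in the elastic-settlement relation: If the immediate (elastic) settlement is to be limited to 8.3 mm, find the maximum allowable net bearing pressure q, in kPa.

E_s = 35.8 MPa = 35800 kPa.
S_e = q·B·(1−ν²)/E_s · I_f  ⇒  q = S_e·E_s / (B·(1−ν²)·I_f).
q = 0.0083 × 35800 / (2.5 × 0.91 × 1.04) = 125.6 kPa

q ≈ 126 kPa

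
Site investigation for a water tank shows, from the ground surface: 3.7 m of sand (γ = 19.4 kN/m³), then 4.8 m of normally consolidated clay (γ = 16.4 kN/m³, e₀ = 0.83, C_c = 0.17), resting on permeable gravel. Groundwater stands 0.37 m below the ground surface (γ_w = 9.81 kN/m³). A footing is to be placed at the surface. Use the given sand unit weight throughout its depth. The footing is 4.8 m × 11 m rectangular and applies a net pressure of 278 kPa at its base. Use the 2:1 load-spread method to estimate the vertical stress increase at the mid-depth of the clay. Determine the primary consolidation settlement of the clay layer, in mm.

Mid-depth of clay below the ground surface: z = 3.7 + 4.8/2 = 6.1 m.
Total vertical stress at mid-clay: σ_v = 19.4×3.7 + 16.4×2.4 = 111.14 kPa.
Pore pressure: u = 9.81×(6.1 − 0.37) = 56.211 kPa.
Initial effective stress: σ'_0 = σ_v − u = 111.14 − 56.211 = 54.929 kPa.
Stress increase at mid-clay by the 2:1 spreading method:
Δσ = qBL/((B+z)(L+z)) = 278×4.8×11/((4.8+6.1)(11+6.1)) = 78.751 kPa
Final effective stress: σ'_f = σ'_0 + Δσ = 54.929 + 78.751 = 133.68 kPa.
Normally consolidated clay, so the full stress increment lies on the virgin compression line:
S_c = C_c·H/(1+e₀)·log₁₀(σ'_f/σ'_0) = 0.17×4.8/(1+0.83)×log₁₀(133.68/54.929)
    = 0.4459 × 0.38626 = 0.1722 m

S_c ≈ 172 mm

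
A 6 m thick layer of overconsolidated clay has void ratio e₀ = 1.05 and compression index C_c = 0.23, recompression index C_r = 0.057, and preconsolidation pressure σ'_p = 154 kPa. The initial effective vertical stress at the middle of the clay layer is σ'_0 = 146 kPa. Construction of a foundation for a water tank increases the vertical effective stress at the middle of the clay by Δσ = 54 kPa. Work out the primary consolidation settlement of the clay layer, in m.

S_c ≈ 0.0803 m

Final effective stress: σ'_f = 146 + 54 = 200 kPa.
σ'_f = 200 > σ'_p = 154 kPa, so the stress path crosses the preconsolidation pressure — recompression up to σ'_p, then virgin compression beyond:
S_c = H/(1+e₀)·[C_r·log₁₀(σ'_p/σ'_0) + C_c·log₁₀(σ'_f/σ'_p)]
    = 6/2.05 × [0.057×log₁₀(154/146) + 0.23×log₁₀(200/154)]
    = 2.9268 × [0.0013206 + 0.026107] = 0.08028 m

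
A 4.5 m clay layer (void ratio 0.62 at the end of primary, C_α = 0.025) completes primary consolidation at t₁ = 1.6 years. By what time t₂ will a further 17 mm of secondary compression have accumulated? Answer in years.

S_s = C_α·H/(1+e_p)·log₁₀(t₂/t₁) ⇒ log₁₀(t₂/t₁) = S_s·(1+e_p)/(C_α·H).
log₁₀(t₂/t₁) = 0.017 × (1+0.62) / (0.025×4.5) = 0.2448
t₂ = t₁ × 10^0.2448 = 1.6 × 1.757 = 2.811 years

t₂ ≈ 2.81 years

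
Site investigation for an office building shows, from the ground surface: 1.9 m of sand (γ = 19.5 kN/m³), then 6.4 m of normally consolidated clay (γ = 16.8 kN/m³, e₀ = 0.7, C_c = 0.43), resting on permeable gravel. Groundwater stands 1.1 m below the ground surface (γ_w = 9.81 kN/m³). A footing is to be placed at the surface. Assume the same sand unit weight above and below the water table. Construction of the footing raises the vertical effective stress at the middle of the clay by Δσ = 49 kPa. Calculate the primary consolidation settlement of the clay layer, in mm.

S_c ≈ 470 mm

Mid-depth of clay below the ground surface: z = 1.9 + 6.4/2 = 5.1 m.
Total vertical stress at mid-clay: σ_v = 19.5×1.9 + 16.8×3.2 = 90.81 kPa.
Pore pressure: u = 9.81×(5.1 − 1.1) = 39.24 kPa.
Initial effective stress: σ'_0 = σ_v − u = 90.81 − 39.24 = 51.57 kPa.
Final effective stress: σ'_f = σ'_0 + Δσ = 51.57 + 49 = 100.57 kPa.
Normally consolidated clay, so the full stress increment lies on the virgin compression line:
S_c = C_c·H/(1+e₀)·log₁₀(σ'_f/σ'_0) = 0.43×6.4/(1+0.7)×log₁₀(100.57/51.57)
    = 1.6188 × 0.29007 = 0.4696 m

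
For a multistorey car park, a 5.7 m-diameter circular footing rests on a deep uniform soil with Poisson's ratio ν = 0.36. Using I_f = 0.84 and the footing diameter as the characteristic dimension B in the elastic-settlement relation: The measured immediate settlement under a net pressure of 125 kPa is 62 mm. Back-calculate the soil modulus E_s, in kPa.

S_e = q·B·(1−ν²)/E_s · I_f  ⇒  E_s = q·B·(1−ν²)·I_f / S_e.
E_s = 125 × 5.7 × 0.8704 × 0.84 / 0.062 = 8402 kPa

E_s ≈ 8400 kPa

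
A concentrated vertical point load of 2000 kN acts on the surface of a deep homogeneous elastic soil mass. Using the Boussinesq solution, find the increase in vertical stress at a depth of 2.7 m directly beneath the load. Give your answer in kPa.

Boussinesq vertical stress below a point load on an elastic half-space:
Δσ_z = 3P/(2πz²) · [1 + (r/z)²]^(−5/2)
r/z = 0/2.7 = 0; [1+(r/z)²]^(−5/2) = 1.
Δσ_z = 3×2000/(2π×2.7²) × 1 = 130.99 × 1 = 131 kPa

Δσ_z ≈ 131 kPa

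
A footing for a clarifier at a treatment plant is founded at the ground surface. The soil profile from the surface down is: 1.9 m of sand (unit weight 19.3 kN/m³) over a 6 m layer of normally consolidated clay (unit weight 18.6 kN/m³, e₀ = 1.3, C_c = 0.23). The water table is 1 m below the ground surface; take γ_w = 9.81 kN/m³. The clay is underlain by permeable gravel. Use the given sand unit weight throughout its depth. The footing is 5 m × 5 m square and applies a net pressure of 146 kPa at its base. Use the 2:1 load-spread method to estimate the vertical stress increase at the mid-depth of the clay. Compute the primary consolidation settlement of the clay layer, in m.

S_c ≈ 0.136 m

Mid-depth of clay below the ground surface: z = 1.9 + 6/2 = 4.9 m.
Total vertical stress at mid-clay: σ_v = 19.3×1.9 + 18.6×3 = 92.47 kPa.
Pore pressure: u = 9.81×(4.9 − 1) = 38.259 kPa.
Initial effective stress: σ'_0 = σ_v − u = 92.47 − 38.259 = 54.211 kPa.
Stress increase at mid-clay by the 2:1 spreading method:
Δσ = qBL/((B+z)(L+z)) = 146×5×5/((5+4.9)(5+4.9)) = 37.241 kPa
Final effective stress: σ'_f = σ'_0 + Δσ = 54.211 + 37.241 = 91.452 kPa.
Normally consolidated clay, so the full stress increment lies on the virgin compression line:
S_c = C_c·H/(1+e₀)·log₁₀(σ'_f/σ'_0) = 0.23×6/(1+1.3)×log₁₀(91.452/54.211)
    = 0.6 × 0.22711 = 0.1363 m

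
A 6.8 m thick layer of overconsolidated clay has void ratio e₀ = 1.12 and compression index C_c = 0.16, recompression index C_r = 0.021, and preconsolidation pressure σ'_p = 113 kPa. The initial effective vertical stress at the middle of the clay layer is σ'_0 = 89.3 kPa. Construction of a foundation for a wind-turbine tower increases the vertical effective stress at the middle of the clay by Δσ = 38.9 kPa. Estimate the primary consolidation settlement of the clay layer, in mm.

Final effective stress: σ'_f = 89.3 + 38.9 = 128.2 kPa.
σ'_f = 128.2 > σ'_p = 113 kPa, so the stress path crosses the preconsolidation pressure — recompression up to σ'_p, then virgin compression beyond:
S_c = H/(1+e₀)·[C_r·log₁₀(σ'_p/σ'_0) + C_c·log₁₀(σ'_f/σ'_p)]
    = 6.8/2.12 × [0.021×log₁₀(113/89.3) + 0.16×log₁₀(128.2/113)]
    = 3.2075 × [0.0021468 + 0.0087695] = 0.03501 m

S_c ≈ 35 mm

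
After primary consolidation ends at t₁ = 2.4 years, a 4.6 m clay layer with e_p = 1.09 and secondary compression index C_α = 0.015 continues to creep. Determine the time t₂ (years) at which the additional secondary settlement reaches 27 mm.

t₂ ≈ 15.8 years

S_s = C_α·H/(1+e_p)·log₁₀(t₂/t₁) ⇒ log₁₀(t₂/t₁) = S_s·(1+e_p)/(C_α·H).
log₁₀(t₂/t₁) = 0.027 × (1+1.09) / (0.015×4.6) = 0.8178
t₂ = t₁ × 10^0.8178 = 2.4 × 6.574 = 15.78 years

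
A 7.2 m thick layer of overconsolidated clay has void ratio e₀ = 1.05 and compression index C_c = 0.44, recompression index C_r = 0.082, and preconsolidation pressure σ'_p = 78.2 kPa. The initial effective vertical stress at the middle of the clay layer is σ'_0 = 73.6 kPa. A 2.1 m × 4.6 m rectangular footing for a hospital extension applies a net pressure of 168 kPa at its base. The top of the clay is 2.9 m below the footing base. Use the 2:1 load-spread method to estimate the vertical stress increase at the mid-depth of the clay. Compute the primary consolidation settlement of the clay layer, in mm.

Mid-depth of clay below the footing base: z = 2.9 + 7.2/2 = 6.5 m.
Stress increase at mid-clay by the 2:1 spreading method:
Δσ = qBL/((B+z)(L+z)) = 168×2.1×4.6/((2.1+6.5)(4.6+6.5)) = 17.001 kPa
Final effective stress: σ'_f = 73.6 + 17.001 = 90.601 kPa.
σ'_f = 90.601 > σ'_p = 78.2 kPa, so the stress path crosses the preconsolidation pressure — recompression up to σ'_p, then virgin compression beyond:
S_c = H/(1+e₀)·[C_r·log₁₀(σ'_p/σ'_0) + C_c·log₁₀(σ'_f/σ'_p)]
    = 7.2/2.05 × [0.082×log₁₀(78.2/73.6) + 0.44×log₁₀(90.601/78.2)]
    = 3.5122 × [0.002159 + 0.028128] = 0.1064 m

S_c ≈ 106 mm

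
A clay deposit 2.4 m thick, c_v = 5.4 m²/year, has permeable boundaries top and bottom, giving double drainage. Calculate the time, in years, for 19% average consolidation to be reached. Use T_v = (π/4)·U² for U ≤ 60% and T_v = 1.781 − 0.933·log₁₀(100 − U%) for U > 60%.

Drainage path length: H_d = H/2 = 1.2 m (double drainage).
U ≤ 60%: T_v = (π/4)·U² = (π/4)×0.19² = 0.028353.
t = T_v·H_d²/c_v = 0.028353×1.2²/5.4 = 0.007561 years.

t ≈ 0.00756 years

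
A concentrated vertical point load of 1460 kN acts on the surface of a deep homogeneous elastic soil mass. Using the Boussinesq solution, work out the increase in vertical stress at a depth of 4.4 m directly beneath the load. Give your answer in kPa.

Boussinesq vertical stress below a point load on an elastic half-space:
Δσ_z = 3P/(2πz²) · [1 + (r/z)²]^(−5/2)
r/z = 0/4.4 = 0; [1+(r/z)²]^(−5/2) = 1.
Δσ_z = 3×1460/(2π×4.4²) × 1 = 36.007 × 1 = 36.01 kPa

Δσ_z ≈ 36 kPa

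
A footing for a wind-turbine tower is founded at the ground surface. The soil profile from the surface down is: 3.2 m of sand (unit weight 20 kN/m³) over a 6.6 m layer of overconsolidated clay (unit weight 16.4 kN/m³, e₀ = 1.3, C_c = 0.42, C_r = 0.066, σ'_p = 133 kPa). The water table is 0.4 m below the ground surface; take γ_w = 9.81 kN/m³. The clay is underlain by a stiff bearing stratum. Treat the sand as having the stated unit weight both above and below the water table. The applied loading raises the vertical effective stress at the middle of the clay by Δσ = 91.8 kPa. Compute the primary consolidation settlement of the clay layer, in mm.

Mid-depth of clay below the ground surface: z = 3.2 + 6.6/2 = 6.5 m.
Total vertical stress at mid-clay: σ_v = 20×3.2 + 16.4×3.3 = 118.12 kPa.
Pore pressure: u = 9.81×(6.5 − 0.4) = 59.841 kPa.
Initial effective stress: σ'_0 = σ_v − u = 118.12 − 59.841 = 58.279 kPa.
Final effective stress: σ'_f = 58.279 + 91.8 = 150.08 kPa.
σ'_f = 150.08 > σ'_p = 133 kPa, so the stress path crosses the preconsolidation pressure — recompression up to σ'_p, then virgin compression beyond:
S_c = H/(1+e₀)·[C_r·log₁₀(σ'_p/σ'_0) + C_c·log₁₀(σ'_f/σ'_p)]
    = 6.6/2.3 × [0.066×log₁₀(133/58.279) + 0.42×log₁₀(150.08/133)]
    = 2.8696 × [0.02365 + 0.022038] = 0.1311 m

S_c ≈ 131 mm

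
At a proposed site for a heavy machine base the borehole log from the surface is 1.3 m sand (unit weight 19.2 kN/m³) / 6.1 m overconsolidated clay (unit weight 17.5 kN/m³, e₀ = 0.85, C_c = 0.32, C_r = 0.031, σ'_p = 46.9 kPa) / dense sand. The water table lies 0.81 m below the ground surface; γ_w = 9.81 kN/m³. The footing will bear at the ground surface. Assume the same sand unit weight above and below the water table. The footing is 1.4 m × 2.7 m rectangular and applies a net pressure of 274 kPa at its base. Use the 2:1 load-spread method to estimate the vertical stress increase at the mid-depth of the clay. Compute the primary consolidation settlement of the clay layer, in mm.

Mid-depth of clay below the ground surface: z = 1.3 + 6.1/2 = 4.35 m.
Total vertical stress at mid-clay: σ_v = 19.2×1.3 + 17.5×3.05 = 78.335 kPa.
Pore pressure: u = 9.81×(4.35 − 0.81) = 34.727 kPa.
Initial effective stress: σ'_0 = σ_v − u = 78.335 − 34.727 = 43.608 kPa.
Stress increase at mid-clay by the 2:1 spreading method:
Δσ = qBL/((B+z)(L+z)) = 274×1.4×2.7/((1.4+4.35)(2.7+4.35)) = 25.55 kPa
Final effective stress: σ'_f = 43.608 + 25.55 = 69.158 kPa.
σ'_f = 69.158 > σ'_p = 46.9 kPa, so the stress path crosses the preconsolidation pressure — recompression up to σ'_p, then virgin compression beyond:
S_c = H/(1+e₀)·[C_r·log₁₀(σ'_p/σ'_0) + C_c·log₁₀(σ'_f/σ'_p)]
    = 6.1/1.85 × [0.031×log₁₀(46.9/43.608) + 0.32×log₁₀(69.158/46.9)]
    = 3.2973 × [0.00097981 + 0.053974] = 0.1812 m

S_c ≈ 181 mm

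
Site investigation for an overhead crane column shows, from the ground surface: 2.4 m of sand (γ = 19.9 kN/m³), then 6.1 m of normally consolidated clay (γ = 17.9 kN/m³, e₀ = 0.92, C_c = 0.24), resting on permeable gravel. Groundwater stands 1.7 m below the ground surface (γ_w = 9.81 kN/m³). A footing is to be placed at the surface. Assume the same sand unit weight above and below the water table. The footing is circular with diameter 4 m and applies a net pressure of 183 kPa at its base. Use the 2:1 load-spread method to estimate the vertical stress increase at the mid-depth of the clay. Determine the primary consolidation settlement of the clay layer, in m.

S_c ≈ 0.134 m

Mid-depth of clay below the ground surface: z = 2.4 + 6.1/2 = 5.45 m.
Total vertical stress at mid-clay: σ_v = 19.9×2.4 + 17.9×3.05 = 102.35 kPa.
Pore pressure: u = 9.81×(5.45 − 1.7) = 36.788 kPa.
Initial effective stress: σ'_0 = σ_v − u = 102.35 − 36.788 = 65.562 kPa.
Stress increase at mid-clay by the 2:1 spreading method:
Δσ ≈ qD²/(D+z)² = 183×4²/(4+5.45)² = 32.787 kPa
Final effective stress: σ'_f = σ'_0 + Δσ = 65.562 + 32.787 = 98.349 kPa.
Normally consolidated clay, so the full stress increment lies on the virgin compression line:
S_c = C_c·H/(1+e₀)·log₁₀(σ'_f/σ'_0) = 0.24×6.1/(1+0.92)×log₁₀(98.349/65.562)
    = 0.7625 × 0.17612 = 0.1343 m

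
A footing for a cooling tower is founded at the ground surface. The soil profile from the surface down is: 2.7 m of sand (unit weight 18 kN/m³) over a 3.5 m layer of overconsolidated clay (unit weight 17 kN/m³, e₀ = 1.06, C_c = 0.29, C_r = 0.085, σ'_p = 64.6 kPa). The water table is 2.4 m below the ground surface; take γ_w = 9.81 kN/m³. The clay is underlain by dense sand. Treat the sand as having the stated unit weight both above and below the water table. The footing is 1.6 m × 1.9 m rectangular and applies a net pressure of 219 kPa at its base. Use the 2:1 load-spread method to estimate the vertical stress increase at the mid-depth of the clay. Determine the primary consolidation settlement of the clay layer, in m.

S_c ≈ 0.0401 m

Mid-depth of clay below the ground surface: z = 2.7 + 3.5/2 = 4.45 m.
Total vertical stress at mid-clay: σ_v = 18×2.7 + 17×1.75 = 78.35 kPa.
Pore pressure: u = 9.81×(4.45 − 2.4) = 20.11 kPa.
Initial effective stress: σ'_0 = σ_v − u = 78.35 − 20.11 = 58.24 kPa.
Stress increase at mid-clay by the 2:1 spreading method:
Δσ = qBL/((B+z)(L+z)) = 219×1.6×1.9/((1.6+4.45)(1.9+4.45)) = 17.33 kPa
Final effective stress: σ'_f = 58.24 + 17.33 = 75.57 kPa.
σ'_f = 75.57 > σ'_p = 64.6 kPa, so the stress path crosses the preconsolidation pressure — recompression up to σ'_p, then virgin compression beyond:
S_c = H/(1+e₀)·[C_r·log₁₀(σ'_p/σ'_0) + C_c·log₁₀(σ'_f/σ'_p)]
    = 3.5/2.06 × [0.085×log₁₀(64.6/58.24) + 0.29×log₁₀(75.57/64.6)]
    = 1.699 × [0.0038259 + 0.019754] = 0.04006 m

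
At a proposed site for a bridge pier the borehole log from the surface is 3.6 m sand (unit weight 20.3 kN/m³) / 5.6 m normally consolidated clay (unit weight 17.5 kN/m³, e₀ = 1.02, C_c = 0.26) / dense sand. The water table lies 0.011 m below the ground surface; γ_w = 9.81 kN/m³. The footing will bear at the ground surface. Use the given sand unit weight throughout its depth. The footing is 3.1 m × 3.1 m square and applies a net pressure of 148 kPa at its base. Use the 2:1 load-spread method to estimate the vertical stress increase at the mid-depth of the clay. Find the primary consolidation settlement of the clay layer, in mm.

S_c ≈ 73.7 mm

Mid-depth of clay below the ground surface: z = 3.6 + 5.6/2 = 6.4 m.
Total vertical stress at mid-clay: σ_v = 20.3×3.6 + 17.5×2.8 = 122.08 kPa.
Pore pressure: u = 9.81×(6.4 − 0.011) = 62.676 kPa.
Initial effective stress: σ'_0 = σ_v − u = 122.08 − 62.676 = 59.404 kPa.
Stress increase at mid-clay by the 2:1 spreading method:
Δσ = qBL/((B+z)(L+z)) = 148×3.1×3.1/((3.1+6.4)(3.1+6.4)) = 15.759 kPa
Final effective stress: σ'_f = σ'_0 + Δσ = 59.404 + 15.759 = 75.163 kPa.
Normally consolidated clay, so the full stress increment lies on the virgin compression line:
S_c = C_c·H/(1+e₀)·log₁₀(σ'_f/σ'_0) = 0.26×5.6/(1+1.02)×log₁₀(75.163/59.404)
    = 0.72079 × 0.10219 = 0.07366 m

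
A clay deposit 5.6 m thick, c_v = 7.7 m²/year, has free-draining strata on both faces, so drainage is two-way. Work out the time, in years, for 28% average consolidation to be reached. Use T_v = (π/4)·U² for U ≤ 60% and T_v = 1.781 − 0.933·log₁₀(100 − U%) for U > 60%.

t ≈ 0.0627 years

Drainage path length: H_d = H/2 = 2.8 m (double drainage).
U ≤ 60%: T_v = (π/4)·U² = (π/4)×0.28² = 0.061575.
t = T_v·H_d²/c_v = 0.061575×2.8²/7.7 = 0.06269 years.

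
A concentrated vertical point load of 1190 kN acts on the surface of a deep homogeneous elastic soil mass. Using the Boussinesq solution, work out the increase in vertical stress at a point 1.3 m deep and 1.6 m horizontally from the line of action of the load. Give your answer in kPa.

Δσ_z ≈ 33.5 kPa

Boussinesq vertical stress below a point load on an elastic half-space:
Δσ_z = 3P/(2πz²) · [1 + (r/z)²]^(−5/2)
r/z = 1.6/1.3 = 1.2308; [1+(r/z)²]^(−5/2) = 0.099711.
Δσ_z = 3×1190/(2π×1.3²) × 0.099711 = 336.2 × 0.099711 = 33.52 kPa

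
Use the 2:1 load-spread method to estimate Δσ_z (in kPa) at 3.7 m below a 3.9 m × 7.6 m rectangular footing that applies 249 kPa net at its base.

By the 2:1 method the load spreads at 1 horizontal : 2 vertical, so at depth z the loaded area has grown by z in each plan dimension:
Δσ = qBL/((B+z)(L+z)) = 249×3.9×7.6/((3.9+3.7)(7.6+3.7)) = 85.938 kPa

Δσ_z ≈ 85.9 kPa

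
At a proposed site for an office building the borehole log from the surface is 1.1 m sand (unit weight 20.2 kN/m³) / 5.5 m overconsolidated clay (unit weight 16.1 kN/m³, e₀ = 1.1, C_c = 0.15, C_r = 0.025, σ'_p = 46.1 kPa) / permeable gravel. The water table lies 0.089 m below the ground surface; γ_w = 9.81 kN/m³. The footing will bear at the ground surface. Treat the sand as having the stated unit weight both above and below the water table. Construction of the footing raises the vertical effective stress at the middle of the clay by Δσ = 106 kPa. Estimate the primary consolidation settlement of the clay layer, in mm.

Mid-depth of clay below the ground surface: z = 1.1 + 5.5/2 = 3.85 m.
Total vertical stress at mid-clay: σ_v = 20.2×1.1 + 16.1×2.75 = 66.495 kPa.
Pore pressure: u = 9.81×(3.85 − 0.089) = 36.895 kPa.
Initial effective stress: σ'_0 = σ_v − u = 66.495 − 36.895 = 29.6 kPa.
Final effective stress: σ'_f = 29.6 + 106 = 135.6 kPa.
σ'_f = 135.6 > σ'_p = 46.1 kPa, so the stress path crosses the preconsolidation pressure — recompression up to σ'_p, then virgin compression beyond:
S_c = H/(1+e₀)·[C_r·log₁₀(σ'_p/σ'_0) + C_c·log₁₀(σ'_f/σ'_p)]
    = 5.5/2.1 × [0.025×log₁₀(46.1/29.6) + 0.15×log₁₀(135.6/46.1)]
    = 2.619 × [0.0048102 + 0.070284] = 0.1967 m

S_c ≈ 197 mm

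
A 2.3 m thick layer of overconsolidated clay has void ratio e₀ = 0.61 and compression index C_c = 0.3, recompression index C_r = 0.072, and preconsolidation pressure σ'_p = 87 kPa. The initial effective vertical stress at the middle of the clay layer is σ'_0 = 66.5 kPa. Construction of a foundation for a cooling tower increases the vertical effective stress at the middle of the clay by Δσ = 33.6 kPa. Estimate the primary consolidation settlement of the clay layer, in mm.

S_c ≈ 38.1 mm

Final effective stress: σ'_f = 66.5 + 33.6 = 100.1 kPa.
σ'_f = 100.1 > σ'_p = 87 kPa, so the stress path crosses the preconsolidation pressure — recompression up to σ'_p, then virgin compression beyond:
S_c = H/(1+e₀)·[C_r·log₁₀(σ'_p/σ'_0) + C_c·log₁₀(σ'_f/σ'_p)]
    = 2.3/1.61 × [0.072×log₁₀(87/66.5) + 0.3×log₁₀(100.1/87)]
    = 1.4286 × [0.0084022 + 0.018274] = 0.03811 m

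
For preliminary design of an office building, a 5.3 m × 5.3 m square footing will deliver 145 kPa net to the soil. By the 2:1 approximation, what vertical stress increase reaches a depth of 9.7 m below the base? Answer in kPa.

Δσ_z ≈ 18.1 kPa

By the 2:1 method the load spreads at 1 horizontal : 2 vertical, so at depth z the loaded area has grown by z in each plan dimension:
Δσ = qBL/((B+z)(L+z)) = 145×5.3×5.3/((5.3+9.7)(5.3+9.7)) = 18.102 kPa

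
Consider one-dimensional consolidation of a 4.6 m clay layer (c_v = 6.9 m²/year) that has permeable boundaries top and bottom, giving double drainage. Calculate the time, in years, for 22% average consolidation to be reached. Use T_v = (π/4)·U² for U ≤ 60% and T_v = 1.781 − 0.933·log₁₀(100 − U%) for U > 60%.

Drainage path length: H_d = H/2 = 2.3 m (double drainage).
U ≤ 60%: T_v = (π/4)·U² = (π/4)×0.22² = 0.038013.
t = T_v·H_d²/c_v = 0.038013×2.3²/6.9 = 0.02914 years.

t ≈ 0.0291 years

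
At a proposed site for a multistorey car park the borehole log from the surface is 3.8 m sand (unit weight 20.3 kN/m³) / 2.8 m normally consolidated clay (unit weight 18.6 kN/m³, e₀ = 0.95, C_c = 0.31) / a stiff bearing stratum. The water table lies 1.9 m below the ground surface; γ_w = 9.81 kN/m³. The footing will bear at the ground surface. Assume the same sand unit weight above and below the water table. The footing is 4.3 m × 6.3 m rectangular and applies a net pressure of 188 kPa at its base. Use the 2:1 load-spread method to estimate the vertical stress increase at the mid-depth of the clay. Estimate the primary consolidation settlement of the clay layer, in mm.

S_c ≈ 97.8 mm

Mid-depth of clay below the ground surface: z = 3.8 + 2.8/2 = 5.2 m.
Total vertical stress at mid-clay: σ_v = 20.3×3.8 + 18.6×1.4 = 103.18 kPa.
Pore pressure: u = 9.81×(5.2 − 1.9) = 32.373 kPa.
Initial effective stress: σ'_0 = σ_v − u = 103.18 − 32.373 = 70.807 kPa.
Stress increase at mid-clay by the 2:1 spreading method:
Δσ = qBL/((B+z)(L+z)) = 188×4.3×6.3/((4.3+5.2)(6.3+5.2)) = 46.617 kPa
Final effective stress: σ'_f = σ'_0 + Δσ = 70.807 + 46.617 = 117.42 kPa.
Normally consolidated clay, so the full stress increment lies on the virgin compression line:
S_c = C_c·H/(1+e₀)·log₁₀(σ'_f/σ'_0) = 0.31×2.8/(1+0.95)×log₁₀(117.42/70.807)
    = 0.44513 × 0.21967 = 0.09778 m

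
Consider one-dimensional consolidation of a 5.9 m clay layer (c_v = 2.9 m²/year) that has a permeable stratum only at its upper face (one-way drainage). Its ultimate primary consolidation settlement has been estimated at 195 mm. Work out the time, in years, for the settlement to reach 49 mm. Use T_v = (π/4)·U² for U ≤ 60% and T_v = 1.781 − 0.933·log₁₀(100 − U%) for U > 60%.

Drainage path length: H_d = H = 5.9 m (single drainage).
U = S(t)/S_ult = 49/195 = 0.2513.
U ≤ 60%: T_v = (π/4)·U² = (π/4)×0.25128² = 0.049592.
t = T_v·H_d²/c_v = 0.049592×5.9²/2.9 = 0.5953 years.

t ≈ 0.595 years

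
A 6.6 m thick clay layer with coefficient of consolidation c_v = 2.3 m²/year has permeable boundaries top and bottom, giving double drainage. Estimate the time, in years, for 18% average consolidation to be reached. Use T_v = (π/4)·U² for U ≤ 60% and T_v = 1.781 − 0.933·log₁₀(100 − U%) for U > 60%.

Drainage path length: H_d = H/2 = 3.3 m (double drainage).
U ≤ 60%: T_v = (π/4)·U² = (π/4)×0.18² = 0.025447.
t = T_v·H_d²/c_v = 0.025447×3.3²/2.3 = 0.1205 years.

t ≈ 0.12 years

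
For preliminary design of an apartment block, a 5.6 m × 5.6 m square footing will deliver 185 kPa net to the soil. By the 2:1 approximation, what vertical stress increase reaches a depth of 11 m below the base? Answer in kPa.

Δσ_z ≈ 21.1 kPa

By the 2:1 method the load spreads at 1 horizontal : 2 vertical, so at depth z the loaded area has grown by z in each plan dimension:
Δσ = qBL/((B+z)(L+z)) = 185×5.6×5.6/((5.6+11)(5.6+11)) = 21.054 kPa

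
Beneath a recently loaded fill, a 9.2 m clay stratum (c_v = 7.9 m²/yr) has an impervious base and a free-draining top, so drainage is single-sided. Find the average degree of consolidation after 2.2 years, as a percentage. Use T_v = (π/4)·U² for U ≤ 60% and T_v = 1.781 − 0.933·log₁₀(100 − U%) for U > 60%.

U ≈ 51.1 %

Drainage path length: H_d = H = 9.2 m (single drainage).
T_v = c_v·t/H_d² = 7.9×2.2/9.2² = 0.20534.
T_v = 0.20534 corresponds to the U ≤ 60% branch:
U = √(4T_v/π) = 0.5113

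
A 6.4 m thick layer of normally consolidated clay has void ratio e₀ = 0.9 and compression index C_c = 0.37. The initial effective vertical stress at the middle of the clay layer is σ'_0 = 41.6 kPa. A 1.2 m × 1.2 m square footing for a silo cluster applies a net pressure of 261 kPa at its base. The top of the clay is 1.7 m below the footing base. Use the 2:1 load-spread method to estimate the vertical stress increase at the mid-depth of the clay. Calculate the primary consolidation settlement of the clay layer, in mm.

Mid-depth of clay below the footing base: z = 1.7 + 6.4/2 = 4.9 m.
Stress increase at mid-clay by the 2:1 spreading method:
Δσ = qBL/((B+z)(L+z)) = 261×1.2×1.2/((1.2+4.9)(1.2+4.9)) = 10.101 kPa
Final effective stress: σ'_f = σ'_0 + Δσ = 41.6 + 10.101 = 51.701 kPa.
Normally consolidated clay, so the full stress increment lies on the virgin compression line:
S_c = C_c·H/(1+e₀)·log₁₀(σ'_f/σ'_0) = 0.37×6.4/(1+0.9)×log₁₀(51.701/41.6)
    = 1.2463 × 0.094406 = 0.1177 m

S_c ≈ 118 mm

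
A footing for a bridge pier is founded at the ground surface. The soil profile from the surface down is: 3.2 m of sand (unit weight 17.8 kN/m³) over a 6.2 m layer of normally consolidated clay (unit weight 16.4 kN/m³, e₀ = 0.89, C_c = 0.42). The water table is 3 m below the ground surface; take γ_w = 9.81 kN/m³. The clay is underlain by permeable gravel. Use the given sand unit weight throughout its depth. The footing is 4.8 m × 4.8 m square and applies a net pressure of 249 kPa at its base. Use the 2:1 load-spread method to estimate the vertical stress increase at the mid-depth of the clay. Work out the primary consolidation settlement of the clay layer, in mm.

Mid-depth of clay below the ground surface: z = 3.2 + 6.2/2 = 6.3 m.
Total vertical stress at mid-clay: σ_v = 17.8×3.2 + 16.4×3.1 = 107.8 kPa.
Pore pressure: u = 9.81×(6.3 − 3) = 32.373 kPa.
Initial effective stress: σ'_0 = σ_v − u = 107.8 − 32.373 = 75.427 kPa.
Stress increase at mid-clay by the 2:1 spreading method:
Δσ = qBL/((B+z)(L+z)) = 249×4.8×4.8/((4.8+6.3)(4.8+6.3)) = 46.562 kPa
Final effective stress: σ'_f = σ'_0 + Δσ = 75.427 + 46.562 = 121.99 kPa.
Normally consolidated clay, so the full stress increment lies on the virgin compression line:
S_c = C_c·H/(1+e₀)·log₁₀(σ'_f/σ'_0) = 0.42×6.2/(1+0.89)×log₁₀(121.99/75.427)
    = 1.3778 × 0.2088 = 0.2877 m

S_c ≈ 288 mm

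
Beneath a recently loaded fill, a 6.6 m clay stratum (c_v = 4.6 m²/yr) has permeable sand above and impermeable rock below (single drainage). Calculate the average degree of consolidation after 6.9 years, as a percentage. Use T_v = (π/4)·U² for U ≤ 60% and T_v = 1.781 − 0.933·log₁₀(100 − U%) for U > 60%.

U ≈ 86.6 %

Drainage path length: H_d = H = 6.6 m (single drainage).
T_v = c_v·t/H_d² = 4.6×6.9/6.6² = 0.72865.
T_v = 0.72865 corresponds to the U > 60% branch:
U = 1 − 10^((1.781 − T_v)/0.933)/100 = 0.8657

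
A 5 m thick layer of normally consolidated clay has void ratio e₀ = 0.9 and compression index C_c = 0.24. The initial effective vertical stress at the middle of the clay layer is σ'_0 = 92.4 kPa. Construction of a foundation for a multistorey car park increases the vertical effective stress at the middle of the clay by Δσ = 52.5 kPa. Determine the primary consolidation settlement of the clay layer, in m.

Final effective stress: σ'_f = σ'_0 + Δσ = 92.4 + 52.5 = 144.9 kPa.
Normally consolidated clay, so the full stress increment lies on the virgin compression line:
S_c = C_c·H/(1+e₀)·log₁₀(σ'_f/σ'_0) = 0.24×5/(1+0.9)×log₁₀(144.9/92.4)
    = 0.63158 × 0.1954 = 0.1234 m

S_c ≈ 0.123 m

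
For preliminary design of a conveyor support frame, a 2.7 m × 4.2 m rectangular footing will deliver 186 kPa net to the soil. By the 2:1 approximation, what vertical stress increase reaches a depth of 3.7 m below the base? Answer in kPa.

Δσ_z ≈ 41.7 kPa

By the 2:1 method the load spreads at 1 horizontal : 2 vertical, so at depth z the loaded area has grown by z in each plan dimension:
Δσ = qBL/((B+z)(L+z)) = 186×2.7×4.2/((2.7+3.7)(4.2+3.7)) = 41.718 kPa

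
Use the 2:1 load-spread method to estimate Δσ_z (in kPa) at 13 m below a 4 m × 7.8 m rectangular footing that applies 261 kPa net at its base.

Δσ_z ≈ 23 kPa

By the 2:1 method the load spreads at 1 horizontal : 2 vertical, so at depth z the loaded area has grown by z in each plan dimension:
Δσ = qBL/((B+z)(L+z)) = 261×4×7.8/((4+13)(7.8+13)) = 23.029 kPa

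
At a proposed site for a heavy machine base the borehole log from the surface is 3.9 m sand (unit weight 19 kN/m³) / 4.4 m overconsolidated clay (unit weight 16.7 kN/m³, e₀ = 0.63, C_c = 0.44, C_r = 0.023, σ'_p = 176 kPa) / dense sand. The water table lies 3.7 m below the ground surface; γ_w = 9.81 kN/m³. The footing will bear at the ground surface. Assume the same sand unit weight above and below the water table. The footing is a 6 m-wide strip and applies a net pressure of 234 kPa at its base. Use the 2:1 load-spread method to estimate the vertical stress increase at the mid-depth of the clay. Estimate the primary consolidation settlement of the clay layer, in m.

S_c ≈ 0.0934 m

Mid-depth of clay below the ground surface: z = 3.9 + 4.4/2 = 6.1 m.
Total vertical stress at mid-clay: σ_v = 19×3.9 + 16.7×2.2 = 110.84 kPa.
Pore pressure: u = 9.81×(6.1 − 3.7) = 23.544 kPa.
Initial effective stress: σ'_0 = σ_v − u = 110.84 − 23.544 = 87.296 kPa.
Stress increase at mid-clay by the 2:1 spreading method:
Δσ = qB/(B+z) = 234×6/(6+6.1) = 116.03 kPa
Final effective stress: σ'_f = 87.296 + 116.03 = 203.33 kPa.
σ'_f = 203.33 > σ'_p = 176 kPa, so the stress path crosses the preconsolidation pressure — recompression up to σ'_p, then virgin compression beyond:
S_c = H/(1+e₀)·[C_r·log₁₀(σ'_p/σ'_0) + C_c·log₁₀(σ'_f/σ'_p)]
    = 4.4/1.63 × [0.023×log₁₀(176/87.296) + 0.44×log₁₀(203.33/176)]
    = 2.6994 × [0.0070039 + 0.027583] = 0.09336 m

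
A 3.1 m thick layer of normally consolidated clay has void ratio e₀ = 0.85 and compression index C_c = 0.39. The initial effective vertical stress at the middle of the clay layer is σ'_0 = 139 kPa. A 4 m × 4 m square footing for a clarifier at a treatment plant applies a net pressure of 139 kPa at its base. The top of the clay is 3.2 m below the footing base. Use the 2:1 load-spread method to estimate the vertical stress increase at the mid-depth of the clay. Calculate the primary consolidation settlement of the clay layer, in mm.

Mid-depth of clay below the footing base: z = 3.2 + 3.1/2 = 4.75 m.
Stress increase at mid-clay by the 2:1 spreading method:
Δσ = qBL/((B+z)(L+z)) = 139×4×4/((4+4.75)(4+4.75)) = 29.048 kPa
Final effective stress: σ'_f = σ'_0 + Δσ = 139 + 29.048 = 168.05 kPa.
Normally consolidated clay, so the full stress increment lies on the virgin compression line:
S_c = C_c·H/(1+e₀)·log₁₀(σ'_f/σ'_0) = 0.39×3.1/(1+0.85)×log₁₀(168.05/139)
    = 0.65351 × 0.082424 = 0.05386 m

S_c ≈ 53.9 mm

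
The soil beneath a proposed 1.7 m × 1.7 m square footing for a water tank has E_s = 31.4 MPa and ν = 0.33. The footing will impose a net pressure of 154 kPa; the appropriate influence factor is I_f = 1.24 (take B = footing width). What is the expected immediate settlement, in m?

S_e ≈ 0.00921 m

Immediate (elastic) settlement: S_e = q·B·(1−ν²)/E_s · I_f.
E_s = 31.4 MPa = 31400 kPa.
S_e = 154 × 1.7 × (1 − 0.33²) / 31400 × 1.24
    = 154 × 1.7 × 0.8911 / 31400 × 1.24
    = 0.009213 m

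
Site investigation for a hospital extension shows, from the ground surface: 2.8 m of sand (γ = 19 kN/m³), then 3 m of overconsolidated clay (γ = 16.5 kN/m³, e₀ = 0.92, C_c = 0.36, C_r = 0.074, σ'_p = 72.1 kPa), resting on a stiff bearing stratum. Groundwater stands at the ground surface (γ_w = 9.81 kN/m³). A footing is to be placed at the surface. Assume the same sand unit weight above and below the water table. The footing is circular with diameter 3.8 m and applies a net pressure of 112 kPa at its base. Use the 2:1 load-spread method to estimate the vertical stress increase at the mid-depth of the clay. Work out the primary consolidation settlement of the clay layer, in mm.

Mid-depth of clay below the ground surface: z = 2.8 + 3/2 = 4.3 m.
Total vertical stress at mid-clay: σ_v = 19×2.8 + 16.5×1.5 = 77.95 kPa.
Pore pressure: u = 9.81×(4.3 − 0) = 42.183 kPa.
Initial effective stress: σ'_0 = σ_v − u = 77.95 − 42.183 = 35.767 kPa.
Stress increase at mid-clay by the 2:1 spreading method:
Δσ ≈ qD²/(D+z)² = 112×3.8²/(3.8+4.3)² = 24.65 kPa
Final effective stress: σ'_f = 35.767 + 24.65 = 60.417 kPa.
σ'_f = 60.417 ≤ σ'_p = 72.1 kPa, so the clay remains overconsolidated and only the recompression index applies:
S_c = C_r·H/(1+e₀)·log₁₀(σ'_f/σ'_0) = 0.074×3/1.92×log₁₀(60.417/35.767)
    = 0.11562 × 0.22768 = 0.02633 m

S_c ≈ 26.3 mm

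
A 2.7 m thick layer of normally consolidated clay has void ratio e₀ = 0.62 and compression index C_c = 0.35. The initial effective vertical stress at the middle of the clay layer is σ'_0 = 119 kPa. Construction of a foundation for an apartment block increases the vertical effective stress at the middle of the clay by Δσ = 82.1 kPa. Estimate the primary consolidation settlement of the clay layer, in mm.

S_c ≈ 133 mm

Final effective stress: σ'_f = σ'_0 + Δσ = 119 + 82.1 = 201.1 kPa.
Normally consolidated clay, so the full stress increment lies on the virgin compression line:
S_c = C_c·H/(1+e₀)·log₁₀(σ'_f/σ'_0) = 0.35×2.7/(1+0.62)×log₁₀(201.1/119)
    = 0.58333 × 0.22787 = 0.1329 m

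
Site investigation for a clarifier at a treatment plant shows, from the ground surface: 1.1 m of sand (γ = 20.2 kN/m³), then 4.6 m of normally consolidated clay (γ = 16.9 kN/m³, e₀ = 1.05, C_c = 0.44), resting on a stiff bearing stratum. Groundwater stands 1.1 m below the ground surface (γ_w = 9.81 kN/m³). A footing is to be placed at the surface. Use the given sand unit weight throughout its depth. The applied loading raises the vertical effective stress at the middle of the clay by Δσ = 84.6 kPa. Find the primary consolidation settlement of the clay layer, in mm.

S_c ≈ 498 mm

Mid-depth of clay below the ground surface: z = 1.1 + 4.6/2 = 3.4 m.
Total vertical stress at mid-clay: σ_v = 20.2×1.1 + 16.9×2.3 = 61.09 kPa.
Pore pressure: u = 9.81×(3.4 − 1.1) = 22.563 kPa.
Initial effective stress: σ'_0 = σ_v − u = 61.09 − 22.563 = 38.527 kPa.
Final effective stress: σ'_f = σ'_0 + Δσ = 38.527 + 84.6 = 123.13 kPa.
Normally consolidated clay, so the full stress increment lies on the virgin compression line:
S_c = C_c·H/(1+e₀)·log₁₀(σ'_f/σ'_0) = 0.44×4.6/(1+1.05)×log₁₀(123.13/38.527)
    = 0.98732 × 0.5046 = 0.4982 m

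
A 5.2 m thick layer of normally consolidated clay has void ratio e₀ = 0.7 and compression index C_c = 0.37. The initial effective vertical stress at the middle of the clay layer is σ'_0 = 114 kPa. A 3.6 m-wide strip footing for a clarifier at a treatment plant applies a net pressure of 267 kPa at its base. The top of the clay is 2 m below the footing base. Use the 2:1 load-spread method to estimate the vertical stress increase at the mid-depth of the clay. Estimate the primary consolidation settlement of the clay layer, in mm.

S_c ≈ 348 mm

Mid-depth of clay below the footing base: z = 2 + 5.2/2 = 4.6 m.
Stress increase at mid-clay by the 2:1 spreading method:
Δσ = qB/(B+z) = 267×3.6/(3.6+4.6) = 117.22 kPa
Final effective stress: σ'_f = σ'_0 + Δσ = 114 + 117.22 = 231.22 kPa.
Normally consolidated clay, so the full stress increment lies on the virgin compression line:
S_c = C_c·H/(1+e₀)·log₁₀(σ'_f/σ'_0) = 0.37×5.2/(1+0.7)×log₁₀(231.22/114)
    = 1.1318 × 0.30712 = 0.3476 m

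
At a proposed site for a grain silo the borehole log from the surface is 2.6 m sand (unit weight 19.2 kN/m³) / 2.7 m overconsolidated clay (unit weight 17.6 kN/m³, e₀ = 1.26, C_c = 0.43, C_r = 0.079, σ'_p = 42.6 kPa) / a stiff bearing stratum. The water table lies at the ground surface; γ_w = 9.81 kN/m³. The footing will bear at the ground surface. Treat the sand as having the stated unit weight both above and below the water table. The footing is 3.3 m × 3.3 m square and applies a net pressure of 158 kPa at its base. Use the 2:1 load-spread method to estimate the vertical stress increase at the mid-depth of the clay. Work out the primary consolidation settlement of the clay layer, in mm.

S_c ≈ 111 mm

Mid-depth of clay below the ground surface: z = 2.6 + 2.7/2 = 3.95 m.
Total vertical stress at mid-clay: σ_v = 19.2×2.6 + 17.6×1.35 = 73.68 kPa.
Pore pressure: u = 9.81×(3.95 − 0) = 38.75 kPa.
Initial effective stress: σ'_0 = σ_v − u = 73.68 − 38.75 = 34.93 kPa.
Stress increase at mid-clay by the 2:1 spreading method:
Δσ = qBL/((B+z)(L+z)) = 158×3.3×3.3/((3.3+3.95)(3.3+3.95)) = 32.735 kPa
Final effective stress: σ'_f = 34.93 + 32.735 = 67.665 kPa.
σ'_f = 67.665 > σ'_p = 42.6 kPa, so the stress path crosses the preconsolidation pressure — recompression up to σ'_p, then virgin compression beyond:
S_c = H/(1+e₀)·[C_r·log₁₀(σ'_p/σ'_0) + C_c·log₁₀(σ'_f/σ'_p)]
    = 2.7/2.26 × [0.079×log₁₀(42.6/34.93) + 0.43×log₁₀(67.665/42.6)]
    = 1.1947 × [0.0068107 + 0.08641] = 0.1114 m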